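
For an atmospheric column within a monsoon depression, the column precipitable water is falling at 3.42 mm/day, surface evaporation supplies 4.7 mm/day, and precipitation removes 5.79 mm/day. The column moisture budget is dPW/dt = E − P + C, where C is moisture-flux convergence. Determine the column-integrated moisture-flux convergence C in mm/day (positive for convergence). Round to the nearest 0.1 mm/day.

C ≈ -2.3 mm/day

dPW/dt = -3.42 mm/day.
C = dPW/dt − E + P = (-3.42) − 4.7 + 5.79 = -2.3 mm/day.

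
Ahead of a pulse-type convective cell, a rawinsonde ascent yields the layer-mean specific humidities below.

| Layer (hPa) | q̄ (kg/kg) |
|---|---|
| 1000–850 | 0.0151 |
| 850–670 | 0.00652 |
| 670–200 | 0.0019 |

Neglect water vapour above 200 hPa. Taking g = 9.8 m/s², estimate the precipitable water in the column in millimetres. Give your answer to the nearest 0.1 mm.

PW ≈ 44.2 mm

Precipitable water is the column-integrated vapour mass per unit area: PW = (1/g) Σ q̄ Δp, with q in kg/kg and Δp in Pa (1 kg/m² of water = 1 mm).
Layer 1000–850 hPa: Δp = 150 hPa = 15000 Pa, q̄ = 0.0151 kg/kg → 0.0151 × 15000 / 9.8 = 23.11 mm
Layer 850–670 hPa: Δp = 180 hPa = 18000 Pa, q̄ = 0.00652 kg/kg → 0.00652 × 18000 / 9.8 = 11.98 mm
Layer 670–200 hPa: Δp = 470 hPa = 47000 Pa, q̄ = 0.0019 kg/kg → 0.0019 × 47000 / 9.8 = 9.11 mm
PW = 23.11 + 11.98 + 9.11 = 44.20 ≈ 44.2 mm.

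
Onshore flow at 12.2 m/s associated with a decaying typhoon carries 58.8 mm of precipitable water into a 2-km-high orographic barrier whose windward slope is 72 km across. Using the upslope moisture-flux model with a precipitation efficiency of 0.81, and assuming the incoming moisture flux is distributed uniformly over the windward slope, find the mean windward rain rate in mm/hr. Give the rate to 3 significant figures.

Incoming column moisture flux per unit ridge length: F = V × PW = 12.2 × 58.8 = 717.36 mm·m/s.
Spread over the 72 km slope with efficiency ε = 0.81: R = ε·F/W = 0.81 × 717.36 / 72000 m = 8.070e-03 mm/s.
R = 8.070e-03 × 3600 = 29.1 mm/hr.

R ≈ 29.1 mm/hr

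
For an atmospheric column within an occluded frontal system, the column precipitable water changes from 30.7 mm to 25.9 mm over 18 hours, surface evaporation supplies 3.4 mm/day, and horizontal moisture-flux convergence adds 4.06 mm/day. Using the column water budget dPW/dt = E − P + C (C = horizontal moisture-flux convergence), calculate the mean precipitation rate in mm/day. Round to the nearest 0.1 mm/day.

P ≈ 13.9 mm/day

dPW/dt = (25.9 − 30.7) mm / (18/24 day) = -6.400 mm/day.
P = E + C − dPW/dt = 3.4 + (4.06) − (-6.400) = 13.9 mm/day.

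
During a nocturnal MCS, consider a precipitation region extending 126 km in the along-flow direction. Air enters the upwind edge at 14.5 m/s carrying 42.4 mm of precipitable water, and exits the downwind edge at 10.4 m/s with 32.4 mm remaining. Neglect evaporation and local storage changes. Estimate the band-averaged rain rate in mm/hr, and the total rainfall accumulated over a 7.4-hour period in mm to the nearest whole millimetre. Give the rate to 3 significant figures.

R ≈ 7.94 mm/hr; total ≈ 59 mm

Column moisture flux per unit crosswind length is F = V × PW.
Inflow: F_in = 14.5 × 42.4 = 614.8 mm·m/s
Outflow: F_out = 10.4 × 32.4 = 336.96 mm·m/s
Steady-state rate R = (F_in − F_out)/L = (614.8 − 336.96) / 126000 m = 2.205e-03 mm/s.
R = 2.205e-03 × 3600 = 7.94 mm/hr.
Over 7.4 h: total = 7.94 × 7.4 = 58.756 ≈ 59 mm.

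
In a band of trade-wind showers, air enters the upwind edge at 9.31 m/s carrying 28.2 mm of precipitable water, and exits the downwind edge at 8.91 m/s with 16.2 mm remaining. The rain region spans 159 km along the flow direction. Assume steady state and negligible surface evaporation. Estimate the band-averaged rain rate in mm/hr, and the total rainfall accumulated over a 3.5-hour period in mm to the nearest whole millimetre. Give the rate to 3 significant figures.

R ≈ 2.68 mm/hr; total ≈ 9 mm

Column moisture flux per unit crosswind length is F = V × PW.
Inflow: F_in = 9.31 × 28.2 = 262.542 mm·m/s
Outflow: F_out = 8.91 × 16.2 = 144.342 mm·m/s
Steady-state rate R = (F_in − F_out)/L = (262.542 − 144.342) / 159000 m = 7.434e-04 mm/s.
R = 7.434e-04 × 3600 = 2.68 mm/hr.
Over 3.5 h: total = 2.68 × 3.5 = 9.38 ≈ 9 mm.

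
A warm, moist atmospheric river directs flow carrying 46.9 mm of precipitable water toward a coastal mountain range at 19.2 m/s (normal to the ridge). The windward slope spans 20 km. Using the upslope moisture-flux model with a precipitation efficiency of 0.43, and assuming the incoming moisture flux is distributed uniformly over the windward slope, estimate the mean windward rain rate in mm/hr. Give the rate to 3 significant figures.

Incoming column moisture flux per unit ridge length: F = V × PW = 19.2 × 46.9 = 900.48 mm·m/s.
Spread over the 20 km slope with efficiency ε = 0.43: R = ε·F/W = 0.43 × 900.48 / 20000 m = 1.936e-02 mm/s.
R = 1.936e-02 × 3600 = 69.7 mm/hr.

R ≈ 69.7 mm/hr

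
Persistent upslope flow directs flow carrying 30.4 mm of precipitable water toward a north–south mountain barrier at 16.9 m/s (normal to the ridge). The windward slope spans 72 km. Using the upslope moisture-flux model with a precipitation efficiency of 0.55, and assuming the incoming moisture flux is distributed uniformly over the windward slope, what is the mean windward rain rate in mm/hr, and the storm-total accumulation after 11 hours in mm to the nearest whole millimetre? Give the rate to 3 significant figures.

Incoming column moisture flux per unit ridge length: F = V × PW = 16.9 × 30.4 = 513.76 mm·m/s.
Spread over the 72 km slope with efficiency ε = 0.55: R = ε·F/W = 0.55 × 513.76 / 72000 m = 3.925e-03 mm/s.
R = 3.925e-03 × 3600 = 14.1 mm/hr.
Over 11 h: total = 14.1 × 11 = 155.1 ≈ 155 mm.

R ≈ 14.1 mm/hr; total ≈ 155 mm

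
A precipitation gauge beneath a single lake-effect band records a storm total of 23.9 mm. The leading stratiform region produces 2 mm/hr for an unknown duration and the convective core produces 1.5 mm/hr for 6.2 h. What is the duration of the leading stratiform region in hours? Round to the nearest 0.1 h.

Known phases: 1.5 × 6.2 = 9.3 mm.
Remaining depth = 23.9 − 9.3 = 14.6 mm.
Duration = 14.6 / 2 = 7.3 h.

duration ≈ 7.3 h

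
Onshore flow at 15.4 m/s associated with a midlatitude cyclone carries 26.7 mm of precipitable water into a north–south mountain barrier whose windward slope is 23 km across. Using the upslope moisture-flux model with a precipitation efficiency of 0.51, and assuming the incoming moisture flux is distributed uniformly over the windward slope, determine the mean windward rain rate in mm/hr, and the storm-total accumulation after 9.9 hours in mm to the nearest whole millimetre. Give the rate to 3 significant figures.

R ≈ 32.8 mm/hr; total ≈ 325 mm

Incoming column moisture flux per unit ridge length: F = V × PW = 15.4 × 26.7 = 411.18 mm·m/s.
Spread over the 23 km slope with efficiency ε = 0.51: R = ε·F/W = 0.51 × 411.18 / 23000 m = 9.117e-03 mm/s.
R = 9.117e-03 × 3600 = 32.8 mm/hr.
Over 9.9 h: total = 32.8 × 9.9 = 324.72 ≈ 325 mm.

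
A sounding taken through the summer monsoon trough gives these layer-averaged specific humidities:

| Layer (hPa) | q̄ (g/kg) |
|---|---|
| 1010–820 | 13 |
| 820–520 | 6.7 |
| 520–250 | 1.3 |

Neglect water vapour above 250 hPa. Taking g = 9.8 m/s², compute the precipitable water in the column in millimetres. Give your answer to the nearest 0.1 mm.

Precipitable water is the column-integrated vapour mass per unit area: PW = (1/g) Σ q̄ Δp, with q in kg/kg and Δp in Pa (1 kg/m² of water = 1 mm).
Layer 1010–820 hPa: Δp = 190 hPa = 19000 Pa, q̄ = 0.013 kg/kg → 0.013 × 19000 / 9.8 = 25.20 mm
Layer 820–520 hPa: Δp = 300 hPa = 30000 Pa, q̄ = 0.0067 kg/kg → 0.0067 × 30000 / 9.8 = 20.51 mm
Layer 520–250 hPa: Δp = 270 hPa = 27000 Pa, q̄ = 0.0013 kg/kg → 0.0013 × 27000 / 9.8 = 3.58 mm
PW = 25.20 + 20.51 + 3.58 = 49.29 ≈ 49.3 mm.

PW ≈ 49.3 mm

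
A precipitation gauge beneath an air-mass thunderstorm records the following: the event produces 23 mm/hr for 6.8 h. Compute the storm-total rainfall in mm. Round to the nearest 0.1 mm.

total ≈ 156.4 mm

Total = Σ Rᵢ Δtᵢ = 23 × 6.8
      = 156.4 = 156.4 mm.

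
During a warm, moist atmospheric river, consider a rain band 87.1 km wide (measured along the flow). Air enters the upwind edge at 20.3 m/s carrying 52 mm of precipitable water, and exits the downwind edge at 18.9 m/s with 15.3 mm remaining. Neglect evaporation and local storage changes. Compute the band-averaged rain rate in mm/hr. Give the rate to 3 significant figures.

Column moisture flux per unit crosswind length is F = V × PW.
Inflow: F_in = 20.3 × 52 = 1055.6 mm·m/s
Outflow: F_out = 18.9 × 15.3 = 289.17 mm·m/s
Steady-state rate R = (F_in − F_out)/L = (1055.6 − 289.17) / 87100 m = 8.799e-03 mm/s.
R = 8.799e-03 × 3600 = 31.7 mm/hr.

R ≈ 31.7 mm/hr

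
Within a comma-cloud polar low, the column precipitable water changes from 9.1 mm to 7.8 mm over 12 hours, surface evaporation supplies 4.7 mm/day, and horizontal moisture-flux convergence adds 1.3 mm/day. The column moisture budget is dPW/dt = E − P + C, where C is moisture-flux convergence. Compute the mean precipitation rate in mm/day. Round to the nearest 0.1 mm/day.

P ≈ 8.6 mm/day

dPW/dt = (7.8 − 9.1) mm / (12/24 day) = -2.600 mm/day.
P = E + C − dPW/dt = 4.7 + (1.3) − (-2.600) = 8.6 mm/day.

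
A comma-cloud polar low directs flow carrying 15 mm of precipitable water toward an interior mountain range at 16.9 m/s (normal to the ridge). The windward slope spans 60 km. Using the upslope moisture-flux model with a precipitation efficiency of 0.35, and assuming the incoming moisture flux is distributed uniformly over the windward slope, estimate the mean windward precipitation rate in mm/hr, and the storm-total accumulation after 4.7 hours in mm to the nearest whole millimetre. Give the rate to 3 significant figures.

R ≈ 5.32 mm/hr; total ≈ 25 mm

Incoming column moisture flux per unit ridge length: F = V × PW = 16.9 × 15 = 253.5 mm·m/s.
Spread over the 60 km slope with efficiency ε = 0.35: R = ε·F/W = 0.35 × 253.5 / 60000 m = 1.479e-03 mm/s.
R = 1.479e-03 × 3600 = 5.32 mm/hr.
Over 4.7 h: total = 5.32 × 4.7 = 25.004 ≈ 25 mm.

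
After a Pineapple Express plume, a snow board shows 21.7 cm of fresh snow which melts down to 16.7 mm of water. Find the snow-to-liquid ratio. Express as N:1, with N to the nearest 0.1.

ratio ≈ 13.0

Ratio = snow depth / SWE = 217 mm / 16.7 mm = 13.0, i.e. 13.0:1.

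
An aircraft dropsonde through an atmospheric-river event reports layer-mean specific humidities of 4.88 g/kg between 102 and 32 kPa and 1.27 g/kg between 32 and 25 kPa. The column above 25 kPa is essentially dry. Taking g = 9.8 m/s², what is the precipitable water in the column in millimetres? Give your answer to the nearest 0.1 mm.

PW ≈ 35.8 mm

Precipitable water is the column-integrated vapour mass per unit area: PW = (1/g) Σ q̄ Δp, with q in kg/kg and Δp in Pa (1 kg/m² of water = 1 mm).
Layer 102–32 kPa: Δp = 700 hPa = 70000 Pa, q̄ = 0.00488 kg/kg → 0.00488 × 70000 / 9.8 = 34.86 mm
Layer 32–25 kPa: Δp = 70 hPa = 7000 Pa, q̄ = 0.00127 kg/kg → 0.00127 × 7000 / 9.8 = 0.91 mm
PW = 34.86 + 0.91 = 35.77 ≈ 35.8 mm.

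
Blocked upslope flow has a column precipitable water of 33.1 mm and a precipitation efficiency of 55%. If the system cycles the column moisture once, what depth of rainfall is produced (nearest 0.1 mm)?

Rainfall = ε × PW = 0.55 × 33.1 = 18.2 mm.

rainfall ≈ 18.2 mm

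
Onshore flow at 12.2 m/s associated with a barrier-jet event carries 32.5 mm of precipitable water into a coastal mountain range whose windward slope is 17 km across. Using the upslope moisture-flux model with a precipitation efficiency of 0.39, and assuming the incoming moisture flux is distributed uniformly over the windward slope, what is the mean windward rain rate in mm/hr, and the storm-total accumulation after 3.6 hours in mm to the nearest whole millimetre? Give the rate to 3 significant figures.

R ≈ 32.7 mm/hr; total ≈ 118 mm

Incoming column moisture flux per unit ridge length: F = V × PW = 12.2 × 32.5 = 396.5 mm·m/s.
Spread over the 17 km slope with efficiency ε = 0.39: R = ε·F/W = 0.39 × 396.5 / 17000 m = 9.096e-03 mm/s.
R = 9.096e-03 × 3600 = 32.7 mm/hr.
Over 3.6 h: total = 32.7 × 3.6 = 117.72 ≈ 118 mm.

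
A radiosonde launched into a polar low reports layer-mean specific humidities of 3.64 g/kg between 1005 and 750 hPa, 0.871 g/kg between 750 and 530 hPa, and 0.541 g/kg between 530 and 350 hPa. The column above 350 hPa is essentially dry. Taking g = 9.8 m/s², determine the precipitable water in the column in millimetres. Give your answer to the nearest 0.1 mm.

Precipitable water is the column-integrated vapour mass per unit area: PW = (1/g) Σ q̄ Δp, with q in kg/kg and Δp in Pa (1 kg/m² of water = 1 mm).
Layer 1005–750 hPa: Δp = 255 hPa = 25500 Pa, q̄ = 0.00364 kg/kg → 0.00364 × 25500 / 9.8 = 9.47 mm
Layer 750–530 hPa: Δp = 220 hPa = 22000 Pa, q̄ = 0.000871 kg/kg → 0.000871 × 22000 / 9.8 = 1.96 mm
Layer 530–350 hPa: Δp = 180 hPa = 18000 Pa, q̄ = 0.000541 kg/kg → 0.000541 × 18000 / 9.8 = 0.99 mm
PW = 9.47 + 1.96 + 0.99 = 12.42 ≈ 12.4 mm.

PW ≈ 12.4 mm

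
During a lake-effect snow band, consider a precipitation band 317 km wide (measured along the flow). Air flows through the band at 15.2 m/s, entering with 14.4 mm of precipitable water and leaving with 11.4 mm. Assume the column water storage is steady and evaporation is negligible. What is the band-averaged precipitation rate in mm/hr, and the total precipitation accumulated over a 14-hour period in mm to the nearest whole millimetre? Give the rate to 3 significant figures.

Column moisture flux per unit crosswind length is F = V × PW.
Inflow: F_in = 15.2 × 14.4 = 218.88 mm·m/s
Outflow: F_out = 15.2 × 11.4 = 173.28 mm·m/s
Steady-state rate R = (F_in − F_out)/L = (218.88 − 173.28) / 317000 m = 1.438e-04 mm/s.
R = 1.438e-04 × 3600 = 0.518 mm/hr.
Over 14 h: total = 0.518 × 14 = 7.252 ≈ 7 mm.

R ≈ 0.518 mm/hr; total ≈ 7 mm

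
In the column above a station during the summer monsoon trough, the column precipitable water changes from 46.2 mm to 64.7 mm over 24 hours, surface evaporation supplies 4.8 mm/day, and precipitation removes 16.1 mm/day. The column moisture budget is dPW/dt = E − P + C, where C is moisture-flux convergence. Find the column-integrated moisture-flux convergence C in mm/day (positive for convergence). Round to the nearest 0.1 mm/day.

dPW/dt = (64.7 − 46.2) mm / (24/24 day) = +18.500 mm/day.
C = dPW/dt − E + P = (+18.500) − 4.8 + 16.1 = 29.8 mm/day.

C ≈ 29.8 mm/day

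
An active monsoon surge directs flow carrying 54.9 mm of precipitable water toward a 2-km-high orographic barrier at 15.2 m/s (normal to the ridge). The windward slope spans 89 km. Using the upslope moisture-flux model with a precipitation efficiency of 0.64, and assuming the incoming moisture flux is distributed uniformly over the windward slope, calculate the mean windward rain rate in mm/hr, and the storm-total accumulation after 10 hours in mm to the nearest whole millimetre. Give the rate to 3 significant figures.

Incoming column moisture flux per unit ridge length: F = V × PW = 15.2 × 54.9 = 834.48 mm·m/s.
Spread over the 89 km slope with efficiency ε = 0.64: R = ε·F/W = 0.64 × 834.48 / 89000 m = 6.001e-03 mm/s.
R = 6.001e-03 × 3600 = 21.6 mm/hr.
Over 10 h: total = 21.6 × 10 = 216 mm.

R ≈ 21.6 mm/hr; total ≈ 216 mm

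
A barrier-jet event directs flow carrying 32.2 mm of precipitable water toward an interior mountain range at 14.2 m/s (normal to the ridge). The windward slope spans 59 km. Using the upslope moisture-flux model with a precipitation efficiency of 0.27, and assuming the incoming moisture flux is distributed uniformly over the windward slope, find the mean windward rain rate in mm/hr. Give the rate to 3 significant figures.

R ≈ 7.53 mm/hr

Incoming column moisture flux per unit ridge length: F = V × PW = 14.2 × 32.2 = 457.24 mm·m/s.
Spread over the 59 km slope with efficiency ε = 0.27: R = ε·F/W = 0.27 × 457.24 / 59000 m = 2.092e-03 mm/s.
R = 2.092e-03 × 3600 = 7.53 mm/hr.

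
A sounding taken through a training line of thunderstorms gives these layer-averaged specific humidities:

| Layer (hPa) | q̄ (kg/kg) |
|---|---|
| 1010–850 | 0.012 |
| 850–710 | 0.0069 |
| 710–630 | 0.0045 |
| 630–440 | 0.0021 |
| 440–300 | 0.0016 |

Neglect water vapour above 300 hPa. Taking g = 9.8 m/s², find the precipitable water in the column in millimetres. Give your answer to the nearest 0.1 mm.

Precipitable water is the column-integrated vapour mass per unit area: PW = (1/g) Σ q̄ Δp, with q in kg/kg and Δp in Pa (1 kg/m² of water = 1 mm).
Layer 1010–850 hPa: Δp = 160 hPa = 16000 Pa, q̄ = 0.012 kg/kg → 0.012 × 16000 / 9.8 = 19.59 mm
Layer 850–710 hPa: Δp = 140 hPa = 14000 Pa, q̄ = 0.0069 kg/kg → 0.0069 × 14000 / 9.8 = 9.86 mm
Layer 710–630 hPa: Δp = 80 hPa = 8000 Pa, q̄ = 0.0045 kg/kg → 0.0045 × 8000 / 9.8 = 3.67 mm
Layer 630–440 hPa: Δp = 190 hPa = 19000 Pa, q̄ = 0.0021 kg/kg → 0.0021 × 19000 / 9.8 = 4.07 mm
Layer 440–300 hPa: Δp = 140 hPa = 14000 Pa, q̄ = 0.0016 kg/kg → 0.0016 × 14000 / 9.8 = 2.29 mm
PW = 19.59 + 9.86 + 3.67 + 4.07 + 2.29 = 39.48 ≈ 39.5 mm.

PW ≈ 39.5 mm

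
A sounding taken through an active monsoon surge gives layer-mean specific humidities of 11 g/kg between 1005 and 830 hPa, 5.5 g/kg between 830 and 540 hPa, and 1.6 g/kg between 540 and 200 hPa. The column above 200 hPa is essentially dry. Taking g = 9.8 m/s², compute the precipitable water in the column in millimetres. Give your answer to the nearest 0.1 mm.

PW ≈ 41.5 mm

Precipitable water is the column-integrated vapour mass per unit area: PW = (1/g) Σ q̄ Δp, with q in kg/kg and Δp in Pa (1 kg/m² of water = 1 mm).
Layer 1005–830 hPa: Δp = 175 hPa = 17500 Pa, q̄ = 0.011 kg/kg → 0.011 × 17500 / 9.8 = 19.64 mm
Layer 830–540 hPa: Δp = 290 hPa = 29000 Pa, q̄ = 0.0055 kg/kg → 0.0055 × 29000 / 9.8 = 16.28 mm
Layer 540–200 hPa: Δp = 340 hPa = 34000 Pa, q̄ = 0.0016 kg/kg → 0.0016 × 34000 / 9.8 = 5.55 mm
PW = 19.64 + 16.28 + 5.55 = 41.47 ≈ 41.5 mm.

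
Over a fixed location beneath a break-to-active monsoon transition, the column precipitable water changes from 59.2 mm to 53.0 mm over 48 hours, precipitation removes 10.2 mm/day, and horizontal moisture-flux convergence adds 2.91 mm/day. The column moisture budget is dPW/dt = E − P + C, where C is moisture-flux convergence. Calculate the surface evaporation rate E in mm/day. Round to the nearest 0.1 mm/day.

dPW/dt = (53.0 − 59.2) mm / (48/24 day) = -3.100 mm/day.
E = dPW/dt + P − C = (-3.100) + 10.2 − (2.91) = 4.2 mm/day.

E ≈ 4.2 mm/day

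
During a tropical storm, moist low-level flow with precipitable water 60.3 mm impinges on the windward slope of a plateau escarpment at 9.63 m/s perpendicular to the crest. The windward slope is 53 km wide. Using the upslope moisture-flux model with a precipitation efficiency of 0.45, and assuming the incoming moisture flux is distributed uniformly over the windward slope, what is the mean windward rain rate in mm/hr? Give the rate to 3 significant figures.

R ≈ 17.7 mm/hr

Incoming column moisture flux per unit ridge length: F = V × PW = 9.63 × 60.3 = 580.689 mm·m/s.
Spread over the 53 km slope with efficiency ε = 0.45: R = ε·F/W = 0.45 × 580.689 / 53000 m = 4.930e-03 mm/s.
R = 4.930e-03 × 3600 = 17.7 mm/hr.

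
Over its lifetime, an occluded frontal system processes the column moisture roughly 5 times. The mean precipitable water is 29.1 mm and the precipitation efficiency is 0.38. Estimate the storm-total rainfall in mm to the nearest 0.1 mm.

Each cycle deposits ε × PW = 0.38 × 29.1 = 11.058 mm.
Over 5 cycles: 5 × 11.058 = 55.3 mm.

rainfall ≈ 55.3 mm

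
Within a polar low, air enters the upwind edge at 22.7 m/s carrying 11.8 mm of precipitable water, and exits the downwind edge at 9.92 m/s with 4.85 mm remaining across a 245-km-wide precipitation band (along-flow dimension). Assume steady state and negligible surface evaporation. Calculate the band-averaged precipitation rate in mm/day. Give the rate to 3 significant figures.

R ≈ 77.5 mm/day

Column moisture flux per unit crosswind length is F = V × PW.
Inflow: F_in = 22.7 × 11.8 = 267.86 mm·m/s
Outflow: F_out = 9.92 × 4.85 = 48.112 mm·m/s
Steady-state rate R = (F_in − F_out)/L = (267.86 − 48.112) / 245000 m = 8.969e-04 mm/s.
R = 8.969e-04 × 3600 × 24 = 77.5 mm/day.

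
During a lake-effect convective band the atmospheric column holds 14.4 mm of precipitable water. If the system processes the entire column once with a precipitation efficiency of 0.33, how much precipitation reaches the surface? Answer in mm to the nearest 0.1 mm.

Precipitation = ε × PW = 0.33 × 14.4 = 4.8 mm.

precipitation ≈ 4.8 mm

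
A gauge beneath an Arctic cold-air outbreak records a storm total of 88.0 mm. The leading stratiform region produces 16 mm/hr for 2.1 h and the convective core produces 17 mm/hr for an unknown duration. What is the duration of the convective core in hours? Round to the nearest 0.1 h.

Known phases: 16 × 2.1 = 33.6 mm.
Remaining depth = 88.0 − 33.6 = 54.4 mm.
Duration = 54.4 / 17 = 3.2 h.

duration ≈ 3.2 h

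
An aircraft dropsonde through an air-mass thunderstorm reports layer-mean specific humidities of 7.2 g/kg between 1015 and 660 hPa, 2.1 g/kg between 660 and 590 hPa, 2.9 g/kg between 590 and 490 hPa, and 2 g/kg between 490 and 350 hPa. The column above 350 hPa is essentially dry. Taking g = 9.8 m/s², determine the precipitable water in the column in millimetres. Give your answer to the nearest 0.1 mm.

PW ≈ 33.4 mm

Precipitable water is the column-integrated vapour mass per unit area: PW = (1/g) Σ q̄ Δp, with q in kg/kg and Δp in Pa (1 kg/m² of water = 1 mm).
Layer 1015–660 hPa: Δp = 355 hPa = 35500 Pa, q̄ = 0.0072 kg/kg → 0.0072 × 35500 / 9.8 = 26.08 mm
Layer 660–590 hPa: Δp = 70 hPa = 7000 Pa, q̄ = 0.0021 kg/kg → 0.0021 × 7000 / 9.8 = 1.50 mm
Layer 590–490 hPa: Δp = 100 hPa = 10000 Pa, q̄ = 0.0029 kg/kg → 0.0029 × 10000 / 9.8 = 2.96 mm
Layer 490–350 hPa: Δp = 140 hPa = 14000 Pa, q̄ = 0.002 kg/kg → 0.002 × 14000 / 9.8 = 2.86 mm
PW = 26.08 + 1.50 + 2.96 + 2.86 = 33.40 ≈ 33.4 mm.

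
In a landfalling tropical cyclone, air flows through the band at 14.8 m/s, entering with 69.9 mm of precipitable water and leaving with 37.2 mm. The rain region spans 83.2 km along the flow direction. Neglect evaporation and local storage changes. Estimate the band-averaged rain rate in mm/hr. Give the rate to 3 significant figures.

Column moisture flux per unit crosswind length is F = V × PW.
Inflow: F_in = 14.8 × 69.9 = 1034.52 mm·m/s
Outflow: F_out = 14.8 × 37.2 = 550.56 mm·m/s
Steady-state rate R = (F_in − F_out)/L = (1034.52 − 550.56) / 83200 m = 5.817e-03 mm/s.
R = 5.817e-03 × 3600 = 20.9 mm/hr.

R ≈ 20.9 mm/hr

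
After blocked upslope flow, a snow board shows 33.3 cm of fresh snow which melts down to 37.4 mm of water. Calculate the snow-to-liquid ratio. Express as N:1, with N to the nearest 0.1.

Ratio = snow depth / SWE = 333 mm / 37.4 mm = 8.9, i.e. 8.9:1.

ratio ≈ 8.9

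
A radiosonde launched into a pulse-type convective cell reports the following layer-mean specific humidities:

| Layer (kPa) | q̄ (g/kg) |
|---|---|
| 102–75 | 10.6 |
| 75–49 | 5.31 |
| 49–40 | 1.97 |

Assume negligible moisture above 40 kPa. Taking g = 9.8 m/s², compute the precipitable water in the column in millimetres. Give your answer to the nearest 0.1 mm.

PW ≈ 45.1 mm

Precipitable water is the column-integrated vapour mass per unit area: PW = (1/g) Σ q̄ Δp, with q in kg/kg and Δp in Pa (1 kg/m² of water = 1 mm).
Layer 102–75 kPa: Δp = 270 hPa = 27000 Pa, q̄ = 0.0106 kg/kg → 0.0106 × 27000 / 9.8 = 29.20 mm
Layer 75–49 kPa: Δp = 260 hPa = 26000 Pa, q̄ = 0.00531 kg/kg → 0.00531 × 26000 / 9.8 = 14.09 mm
Layer 49–40 kPa: Δp = 90 hPa = 9000 Pa, q̄ = 0.00197 kg/kg → 0.00197 × 9000 / 9.8 = 1.81 mm
PW = 29.20 + 14.09 + 1.81 = 45.10 ≈ 45.1 mm.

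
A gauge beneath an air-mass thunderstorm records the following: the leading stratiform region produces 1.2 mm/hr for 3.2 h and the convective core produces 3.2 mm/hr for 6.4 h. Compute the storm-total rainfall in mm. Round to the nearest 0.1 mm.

total ≈ 24.3 mm

Total = Σ Rᵢ Δtᵢ = 1.2 × 3.2 + 3.2 × 6.4
      = 3.84 + 20.48 = 24.3 mm.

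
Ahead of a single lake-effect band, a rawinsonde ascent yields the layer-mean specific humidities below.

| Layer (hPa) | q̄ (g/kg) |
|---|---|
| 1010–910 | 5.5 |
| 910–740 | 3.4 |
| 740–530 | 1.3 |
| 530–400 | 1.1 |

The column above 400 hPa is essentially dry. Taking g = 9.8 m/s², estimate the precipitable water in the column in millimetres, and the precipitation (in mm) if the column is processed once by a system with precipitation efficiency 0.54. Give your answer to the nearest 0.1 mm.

PW ≈ 15.8 mm; precipitation ≈ 8.5 mm

Precipitable water is the column-integrated vapour mass per unit area: PW = (1/g) Σ q̄ Δp, with q in kg/kg and Δp in Pa (1 kg/m² of water = 1 mm).
Layer 1010–910 hPa: Δp = 100 hPa = 10000 Pa, q̄ = 0.0055 kg/kg → 0.0055 × 10000 / 9.8 = 5.61 mm
Layer 910–740 hPa: Δp = 170 hPa = 17000 Pa, q̄ = 0.0034 kg/kg → 0.0034 × 17000 / 9.8 = 5.90 mm
Layer 740–530 hPa: Δp = 210 hPa = 21000 Pa, q̄ = 0.0013 kg/kg → 0.0013 × 21000 / 9.8 = 2.79 mm
Layer 530–400 hPa: Δp = 130 hPa = 13000 Pa, q̄ = 0.0011 kg/kg → 0.0011 × 13000 / 9.8 = 1.46 mm
PW = 5.61 + 5.90 + 2.79 + 1.46 = 15.76 ≈ 15.8 mm.
Precipitation = ε × PW = 0.54 × 15.8 = 8.5 mm.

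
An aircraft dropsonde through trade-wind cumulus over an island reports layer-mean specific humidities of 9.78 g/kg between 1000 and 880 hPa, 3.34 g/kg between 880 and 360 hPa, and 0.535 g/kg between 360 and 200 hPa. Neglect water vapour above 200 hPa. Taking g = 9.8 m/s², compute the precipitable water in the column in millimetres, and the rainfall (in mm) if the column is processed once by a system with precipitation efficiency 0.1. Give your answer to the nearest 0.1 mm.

PW ≈ 30.6 mm; rainfall ≈ 3.1 mm

Precipitable water is the column-integrated vapour mass per unit area: PW = (1/g) Σ q̄ Δp, with q in kg/kg and Δp in Pa (1 kg/m² of water = 1 mm).
Layer 1000–880 hPa: Δp = 120 hPa = 12000 Pa, q̄ = 0.00978 kg/kg → 0.00978 × 12000 / 9.8 = 11.98 mm
Layer 880–360 hPa: Δp = 520 hPa = 52000 Pa, q̄ = 0.00334 kg/kg → 0.00334 × 52000 / 9.8 = 17.72 mm
Layer 360–200 hPa: Δp = 160 hPa = 16000 Pa, q̄ = 0.000535 kg/kg → 0.000535 × 16000 / 9.8 = 0.87 mm
PW = 11.98 + 17.72 + 0.87 = 30.57 ≈ 30.6 mm.
Rainfall = ε × PW = 0.1 × 30.6 = 3.1 mm.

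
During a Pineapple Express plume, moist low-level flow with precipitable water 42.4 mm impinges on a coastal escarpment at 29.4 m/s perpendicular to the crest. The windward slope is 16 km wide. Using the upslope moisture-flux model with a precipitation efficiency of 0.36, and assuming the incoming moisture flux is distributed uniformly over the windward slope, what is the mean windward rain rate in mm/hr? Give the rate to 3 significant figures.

Incoming column moisture flux per unit ridge length: F = V × PW = 29.4 × 42.4 = 1246.56 mm·m/s.
Spread over the 16 km slope with efficiency ε = 0.36: R = ε·F/W = 0.36 × 1246.56 / 16000 m = 2.805e-02 mm/s.
R = 2.805e-02 × 3600 = 101 mm/hr.

R ≈ 101 mm/hr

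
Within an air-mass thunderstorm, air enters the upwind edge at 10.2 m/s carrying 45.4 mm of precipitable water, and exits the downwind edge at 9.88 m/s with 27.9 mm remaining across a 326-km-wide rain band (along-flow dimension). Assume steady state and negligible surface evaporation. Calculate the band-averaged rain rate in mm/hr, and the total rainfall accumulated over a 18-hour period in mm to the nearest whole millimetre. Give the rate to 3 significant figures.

R ≈ 2.07 mm/hr; total ≈ 37 mm

Column moisture flux per unit crosswind length is F = V × PW.
Inflow: F_in = 10.2 × 45.4 = 463.08 mm·m/s
Outflow: F_out = 9.88 × 27.9 = 275.652 mm·m/s
Steady-state rate R = (F_in − F_out)/L = (463.08 − 275.652) / 326000 m = 5.749e-04 mm/s.
R = 5.749e-04 × 3600 = 2.07 mm/hr.
Over 18 h: total = 2.07 × 18 = 37.26 ≈ 37 mm.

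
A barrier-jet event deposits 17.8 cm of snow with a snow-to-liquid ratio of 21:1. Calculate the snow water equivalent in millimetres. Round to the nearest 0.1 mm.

SWE = snow depth / ratio = 17.8 cm / 21 = 0.848 cm = 8.5 mm.

SWE ≈ 8.5 mm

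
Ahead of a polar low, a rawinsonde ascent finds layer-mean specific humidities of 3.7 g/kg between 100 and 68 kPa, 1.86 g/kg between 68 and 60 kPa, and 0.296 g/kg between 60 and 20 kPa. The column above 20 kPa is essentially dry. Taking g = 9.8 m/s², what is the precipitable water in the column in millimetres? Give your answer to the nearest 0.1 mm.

Precipitable water is the column-integrated vapour mass per unit area: PW = (1/g) Σ q̄ Δp, with q in kg/kg and Δp in Pa (1 kg/m² of water = 1 mm).
Layer 100–68 kPa: Δp = 320 hPa = 32000 Pa, q̄ = 0.0037 kg/kg → 0.0037 × 32000 / 9.8 = 12.08 mm
Layer 68–60 kPa: Δp = 80 hPa = 8000 Pa, q̄ = 0.00186 kg/kg → 0.00186 × 8000 / 9.8 = 1.52 mm
Layer 60–20 kPa: Δp = 400 hPa = 40000 Pa, q̄ = 0.000296 kg/kg → 0.000296 × 40000 / 9.8 = 1.21 mm
PW = 12.08 + 1.52 + 1.21 = 14.81 ≈ 14.8 mm.

PW ≈ 14.8 mm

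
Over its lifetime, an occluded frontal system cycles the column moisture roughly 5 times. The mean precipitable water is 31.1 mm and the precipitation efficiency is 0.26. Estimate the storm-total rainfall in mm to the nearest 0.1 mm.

rainfall ≈ 40.4 mm

Each cycle deposits ε × PW = 0.26 × 31.1 = 8.086 mm.
Over 5 cycles: 5 × 8.086 = 40.4 mm.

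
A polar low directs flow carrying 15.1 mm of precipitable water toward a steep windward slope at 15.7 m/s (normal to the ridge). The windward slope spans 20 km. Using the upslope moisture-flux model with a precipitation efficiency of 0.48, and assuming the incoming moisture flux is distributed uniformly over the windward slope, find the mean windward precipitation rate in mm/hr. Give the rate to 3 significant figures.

Incoming column moisture flux per unit ridge length: F = V × PW = 15.7 × 15.1 = 237.07 mm·m/s.
Spread over the 20 km slope with efficiency ε = 0.48: R = ε·F/W = 0.48 × 237.07 / 20000 m = 5.690e-03 mm/s.
R = 5.690e-03 × 3600 = 20.5 mm/hr.

R ≈ 20.5 mm/hr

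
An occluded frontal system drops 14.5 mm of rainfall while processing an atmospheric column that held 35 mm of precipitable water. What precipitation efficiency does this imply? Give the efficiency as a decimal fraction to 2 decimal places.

ε ≈ 0.41

ε = rainfall / PW = 14.5 / 35 = 0.41.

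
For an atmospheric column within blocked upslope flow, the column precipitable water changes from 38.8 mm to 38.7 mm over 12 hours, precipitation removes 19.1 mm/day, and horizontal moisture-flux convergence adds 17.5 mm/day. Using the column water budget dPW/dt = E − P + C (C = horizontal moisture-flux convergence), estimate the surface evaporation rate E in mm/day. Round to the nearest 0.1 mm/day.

dPW/dt = (38.7 − 38.8) mm / (12/24 day) = -0.200 mm/day.
E = dPW/dt + P − C = (-0.200) + 19.1 − (17.5) = 1.4 mm/day.

E ≈ 1.4 mm/day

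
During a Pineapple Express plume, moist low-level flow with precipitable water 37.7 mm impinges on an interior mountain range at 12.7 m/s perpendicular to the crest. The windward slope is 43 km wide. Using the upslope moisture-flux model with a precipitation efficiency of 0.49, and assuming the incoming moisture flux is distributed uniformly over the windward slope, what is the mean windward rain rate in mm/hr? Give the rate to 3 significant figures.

R ≈ 19.6 mm/hr

Incoming column moisture flux per unit ridge length: F = V × PW = 12.7 × 37.7 = 478.79 mm·m/s.
Spread over the 43 km slope with efficiency ε = 0.49: R = ε·F/W = 0.49 × 478.79 / 43000 m = 5.456e-03 mm/s.
R = 5.456e-03 × 3600 = 19.6 mm/hr.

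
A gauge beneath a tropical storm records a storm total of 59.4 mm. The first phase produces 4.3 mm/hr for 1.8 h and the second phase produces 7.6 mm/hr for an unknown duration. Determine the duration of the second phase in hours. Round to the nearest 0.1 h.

duration ≈ 6.8 h

Known phases: 4.3 × 1.8 = 7.74 mm.
Remaining depth = 59.4 − 7.74 = 51.66 mm.
Duration = 51.66 / 7.6 = 6.8 h.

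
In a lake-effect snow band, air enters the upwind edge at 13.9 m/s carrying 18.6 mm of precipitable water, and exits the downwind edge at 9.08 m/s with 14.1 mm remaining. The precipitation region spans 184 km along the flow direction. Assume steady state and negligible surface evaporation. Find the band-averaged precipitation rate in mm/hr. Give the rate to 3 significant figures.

Column moisture flux per unit crosswind length is F = V × PW.
Inflow: F_in = 13.9 × 18.6 = 258.54 mm·m/s
Outflow: F_out = 9.08 × 14.1 = 128.028 mm·m/s
Steady-state rate R = (F_in − F_out)/L = (258.54 − 128.028) / 184000 m = 7.093e-04 mm/s.
R = 7.093e-04 × 3600 = 2.55 mm/hr.

R ≈ 2.55 mm/hr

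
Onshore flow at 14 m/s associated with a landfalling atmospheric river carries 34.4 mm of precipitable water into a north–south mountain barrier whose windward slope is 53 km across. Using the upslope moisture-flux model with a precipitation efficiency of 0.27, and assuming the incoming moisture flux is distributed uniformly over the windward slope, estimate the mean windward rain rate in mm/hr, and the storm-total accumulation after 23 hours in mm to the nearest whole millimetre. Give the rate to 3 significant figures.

Incoming column moisture flux per unit ridge length: F = V × PW = 14 × 34.4 = 481.6 mm·m/s.
Spread over the 53 km slope with efficiency ε = 0.27: R = ε·F/W = 0.27 × 481.6 / 53000 m = 2.453e-03 mm/s.
R = 2.453e-03 × 3600 = 8.83 mm/hr.
Over 23 h: total = 8.83 × 23 = 203.09 ≈ 203 mm.

R ≈ 8.83 mm/hr; total ≈ 203 mm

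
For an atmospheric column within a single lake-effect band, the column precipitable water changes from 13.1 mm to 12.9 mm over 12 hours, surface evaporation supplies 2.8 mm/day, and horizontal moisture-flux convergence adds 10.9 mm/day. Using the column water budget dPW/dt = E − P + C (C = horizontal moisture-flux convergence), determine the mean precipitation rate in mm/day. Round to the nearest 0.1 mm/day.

dPW/dt = (12.9 − 13.1) mm / (12/24 day) = -0.400 mm/day.
P = E + C − dPW/dt = 2.8 + (10.9) − (-0.400) = 14.1 mm/day.

P ≈ 14.1 mm/day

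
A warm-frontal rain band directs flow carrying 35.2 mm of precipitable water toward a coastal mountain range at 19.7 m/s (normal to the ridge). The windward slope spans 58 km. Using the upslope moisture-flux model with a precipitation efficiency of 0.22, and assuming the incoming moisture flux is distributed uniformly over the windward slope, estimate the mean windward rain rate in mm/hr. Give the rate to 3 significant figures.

R ≈ 9.47 mm/hr

Incoming column moisture flux per unit ridge length: F = V × PW = 19.7 × 35.2 = 693.44 mm·m/s.
Spread over the 58 km slope with efficiency ε = 0.22: R = ε·F/W = 0.22 × 693.44 / 58000 m = 2.630e-03 mm/s.
R = 2.630e-03 × 3600 = 9.47 mm/hr.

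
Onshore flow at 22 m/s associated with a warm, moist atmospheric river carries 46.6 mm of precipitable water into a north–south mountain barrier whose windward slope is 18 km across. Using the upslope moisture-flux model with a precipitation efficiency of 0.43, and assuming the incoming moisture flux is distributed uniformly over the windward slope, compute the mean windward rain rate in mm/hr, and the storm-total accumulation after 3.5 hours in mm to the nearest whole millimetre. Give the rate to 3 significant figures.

R ≈ 88.2 mm/hr; total ≈ 309 mm

Incoming column moisture flux per unit ridge length: F = V × PW = 22 × 46.6 = 1025.2 mm·m/s.
Spread over the 18 km slope with efficiency ε = 0.43: R = ε·F/W = 0.43 × 1025.2 / 18000 m = 2.449e-02 mm/s.
R = 2.449e-02 × 3600 = 88.2 mm/hr.
Over 3.5 h: total = 88.2 × 3.5 = 308.7 ≈ 309 mm.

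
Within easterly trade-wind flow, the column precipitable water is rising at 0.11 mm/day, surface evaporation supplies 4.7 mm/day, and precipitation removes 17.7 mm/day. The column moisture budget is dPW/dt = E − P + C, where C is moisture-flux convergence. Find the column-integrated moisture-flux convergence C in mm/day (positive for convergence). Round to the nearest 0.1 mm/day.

dPW/dt = +0.11 mm/day.
C = dPW/dt − E + P = (+0.11) − 4.7 + 17.7 = 13.1 mm/day.

C ≈ 13.1 mm/day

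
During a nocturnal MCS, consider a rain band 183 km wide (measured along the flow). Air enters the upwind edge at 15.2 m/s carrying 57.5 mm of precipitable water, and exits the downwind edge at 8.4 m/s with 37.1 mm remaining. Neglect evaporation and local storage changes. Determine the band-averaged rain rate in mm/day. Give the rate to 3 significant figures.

R ≈ 266 mm/day

Column moisture flux per unit crosswind length is F = V × PW.
Inflow: F_in = 15.2 × 57.5 = 874 mm·m/s
Outflow: F_out = 8.4 × 37.1 = 311.64 mm·m/s
Steady-state rate R = (F_in − F_out)/L = (874 − 311.64) / 183000 m = 3.073e-03 mm/s.
R = 3.073e-03 × 3600 × 24 = 266 mm/day.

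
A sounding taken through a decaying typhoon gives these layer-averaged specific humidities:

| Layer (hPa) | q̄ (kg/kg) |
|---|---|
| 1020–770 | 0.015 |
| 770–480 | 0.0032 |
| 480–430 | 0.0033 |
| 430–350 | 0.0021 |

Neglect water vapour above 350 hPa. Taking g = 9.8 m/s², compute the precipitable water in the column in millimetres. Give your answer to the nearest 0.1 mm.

Precipitable water is the column-integrated vapour mass per unit area: PW = (1/g) Σ q̄ Δp, with q in kg/kg and Δp in Pa (1 kg/m² of water = 1 mm).
Layer 1020–770 hPa: Δp = 250 hPa = 25000 Pa, q̄ = 0.015 kg/kg → 0.015 × 25000 / 9.8 = 38.27 mm
Layer 770–480 hPa: Δp = 290 hPa = 29000 Pa, q̄ = 0.0032 kg/kg → 0.0032 × 29000 / 9.8 = 9.47 mm
Layer 480–430 hPa: Δp = 50 hPa = 5000 Pa, q̄ = 0.0033 kg/kg → 0.0033 × 5000 / 9.8 = 1.68 mm
Layer 430–350 hPa: Δp = 80 hPa = 8000 Pa, q̄ = 0.0021 kg/kg → 0.0021 × 8000 / 9.8 = 1.71 mm
PW = 38.27 + 9.47 + 1.68 + 1.71 = 51.13 ≈ 51.1 mm.

PW ≈ 51.1 mm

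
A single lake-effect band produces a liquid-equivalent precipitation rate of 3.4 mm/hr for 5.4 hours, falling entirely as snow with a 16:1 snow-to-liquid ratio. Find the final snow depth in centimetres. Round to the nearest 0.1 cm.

Liquid-equivalent depth = 3.4 × 5.4 = 18.36 mm.
Snow depth = 18.36 mm × 16 = 293.76 mm = 29.4 cm.

snow depth ≈ 29.4 cm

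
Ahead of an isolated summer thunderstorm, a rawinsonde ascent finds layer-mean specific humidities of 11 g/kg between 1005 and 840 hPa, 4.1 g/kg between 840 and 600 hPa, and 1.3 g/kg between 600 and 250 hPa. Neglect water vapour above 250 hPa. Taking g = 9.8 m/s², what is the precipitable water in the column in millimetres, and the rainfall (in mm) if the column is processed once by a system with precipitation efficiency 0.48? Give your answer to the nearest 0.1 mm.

PW ≈ 33.2 mm; rainfall ≈ 15.9 mm

Precipitable water is the column-integrated vapour mass per unit area: PW = (1/g) Σ q̄ Δp, with q in kg/kg and Δp in Pa (1 kg/m² of water = 1 mm).
Layer 1005–840 hPa: Δp = 165 hPa = 16500 Pa, q̄ = 0.011 kg/kg → 0.011 × 16500 / 9.8 = 18.52 mm
Layer 840–600 hPa: Δp = 240 hPa = 24000 Pa, q̄ = 0.0041 kg/kg → 0.0041 × 24000 / 9.8 = 10.04 mm
Layer 600–250 hPa: Δp = 350 hPa = 35000 Pa, q̄ = 0.0013 kg/kg → 0.0013 × 35000 / 9.8 = 4.64 mm
PW = 18.52 + 10.04 + 4.64 = 33.20 ≈ 33.2 mm.
Rainfall = ε × PW = 0.48 × 33.2 = 15.9 mm.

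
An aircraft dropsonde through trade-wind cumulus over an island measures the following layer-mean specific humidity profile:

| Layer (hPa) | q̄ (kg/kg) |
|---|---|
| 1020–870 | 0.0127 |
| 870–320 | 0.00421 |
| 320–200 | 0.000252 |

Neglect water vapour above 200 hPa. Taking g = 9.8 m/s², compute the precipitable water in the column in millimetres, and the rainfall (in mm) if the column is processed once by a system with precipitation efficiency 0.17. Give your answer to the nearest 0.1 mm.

Precipitable water is the column-integrated vapour mass per unit area: PW = (1/g) Σ q̄ Δp, with q in kg/kg and Δp in Pa (1 kg/m² of water = 1 mm).
Layer 1020–870 hPa: Δp = 150 hPa = 15000 Pa, q̄ = 0.0127 kg/kg → 0.0127 × 15000 / 9.8 = 19.44 mm
Layer 870–320 hPa: Δp = 550 hPa = 55000 Pa, q̄ = 0.00421 kg/kg → 0.00421 × 55000 / 9.8 = 23.63 mm
Layer 320–200 hPa: Δp = 120 hPa = 12000 Pa, q̄ = 0.000252 kg/kg → 0.000252 × 12000 / 9.8 = 0.31 mm
PW = 19.44 + 23.63 + 0.31 = 43.38 ≈ 43.4 mm.
Rainfall = ε × PW = 0.17 × 43.4 = 7.4 mm.

PW ≈ 43.4 mm; rainfall ≈ 7.4 mm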